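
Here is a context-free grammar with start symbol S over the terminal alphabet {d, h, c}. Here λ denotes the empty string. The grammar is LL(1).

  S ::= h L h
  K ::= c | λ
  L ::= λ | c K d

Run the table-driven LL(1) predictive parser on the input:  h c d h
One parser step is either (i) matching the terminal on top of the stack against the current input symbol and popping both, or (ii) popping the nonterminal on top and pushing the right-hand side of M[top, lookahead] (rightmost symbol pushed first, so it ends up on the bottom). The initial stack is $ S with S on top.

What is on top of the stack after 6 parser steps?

     Stack      Input      Action
  1  $ S        h c d h $  expand S ::= h L h
  2  $ h L h    h c d h $  match h
  3  $ h L      c d h $    expand L ::= c K d
  4  $ h d K c  c d h $    match c
  5  $ h d K    d h $      expand K ::= λ
  6  $ h d      d h $      match d
Stack after step 6: $ h (top = h).

h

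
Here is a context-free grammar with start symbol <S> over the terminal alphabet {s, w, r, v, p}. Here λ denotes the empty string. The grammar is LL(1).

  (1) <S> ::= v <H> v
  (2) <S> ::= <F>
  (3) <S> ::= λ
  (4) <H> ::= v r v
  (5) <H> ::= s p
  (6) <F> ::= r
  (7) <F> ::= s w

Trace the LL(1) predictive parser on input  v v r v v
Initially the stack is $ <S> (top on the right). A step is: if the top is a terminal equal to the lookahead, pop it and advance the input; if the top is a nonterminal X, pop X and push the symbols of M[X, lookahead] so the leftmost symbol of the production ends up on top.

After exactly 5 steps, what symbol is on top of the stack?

v

     Stack      Input        Action
  1  $ <S>      v v r v v $  expand <S> ::= v <H> v
  2  $ v <H> v  v v r v v $  match v
  3  $ v <H>    v r v v $    expand <H> ::= v r v
  4  $ v v r v  v r v v $    match v
  5  $ v v r    r v v $      match r
Stack after step 5: $ v v (top = v).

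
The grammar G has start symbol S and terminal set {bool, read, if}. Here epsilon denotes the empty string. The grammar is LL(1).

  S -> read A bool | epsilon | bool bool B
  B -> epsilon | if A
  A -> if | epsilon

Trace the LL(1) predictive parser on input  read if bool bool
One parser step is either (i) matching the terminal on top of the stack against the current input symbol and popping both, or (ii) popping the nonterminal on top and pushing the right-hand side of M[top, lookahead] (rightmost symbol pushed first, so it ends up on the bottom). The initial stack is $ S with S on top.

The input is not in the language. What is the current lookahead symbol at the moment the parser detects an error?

bool

     Stack          Input                Action
  1  $ S            read if bool bool $  expand S -> read A bool
  2  $ bool A read  read if bool bool $  match read
  3  $ bool A       if bool bool $       expand A -> if
  4  $ bool if      if bool bool $       match if
  5  $ bool         bool bool $          match bool
  6  $              bool $               error: stack empty but input remains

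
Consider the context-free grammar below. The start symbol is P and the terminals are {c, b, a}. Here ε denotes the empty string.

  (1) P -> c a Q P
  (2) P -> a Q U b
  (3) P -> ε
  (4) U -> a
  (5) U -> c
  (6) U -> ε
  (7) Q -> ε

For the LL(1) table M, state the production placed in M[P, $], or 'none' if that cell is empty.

FIRST(P) = {ε, a, c}
FIRST(U) = {ε, a, c}
FIRST(Q) = {ε}
FOLLOW(P) includes $ since P is the start symbol.
FOLLOW(P): in P->c a Q P, the suffix after P is empty (adds nothing new). Thus FOLLOW(P) = {$}.
For P -> c a Q P: FIRST(c a Q P) = {c}, so it goes in M[P, t] for t ∈ {c}.
For P -> a Q U b: FIRST(a Q U b) = {a}, so it goes in M[P, t] for t ∈ {a}.
For P -> ε: FIRST(ε) = {ε}, so it goes in M[P, t] for t ∈ {}; since ε ∈ FIRST, also for every t ∈ FOLLOW(P) = {$}.

P -> ε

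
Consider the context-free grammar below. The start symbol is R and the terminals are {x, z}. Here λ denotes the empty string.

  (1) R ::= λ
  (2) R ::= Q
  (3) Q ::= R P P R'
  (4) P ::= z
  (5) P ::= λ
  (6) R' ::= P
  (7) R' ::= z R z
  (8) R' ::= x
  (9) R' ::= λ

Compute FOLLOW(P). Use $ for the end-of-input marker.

{$, x, z}

FIRST(P): from P::=z we get {z}; from P::=λ we get {λ}. So FIRST(P) = {λ, z}.
FIRST(R'): from R'::=P we get {λ, z}; from R'::=z R z we get {z}; from R'::=x we get {x}; from R'::=λ we get {λ}. So FIRST(R') = {λ, x, z}.
FIRST(R): from R::=λ we get {λ}; from R::=Q we get {λ, x, z}. So FIRST(R) = {λ, x, z}.
FIRST(Q): from Q::=R P P R' we get {λ, x, z}. So FIRST(Q) = {λ, x, z}.
FOLLOW(R) includes $ since R is the start symbol.
FOLLOW(R): in Q::=R P P R', R is followed by P P R' with FIRST {λ, x, z}; in Q::=R P P R', the suffix after R is nullable, so FOLLOW(R) ⊇ FOLLOW(Q) = {$, x, z}; in R'::=z R z, R is followed by z with FIRST {z}. Thus FOLLOW(R) = {$, x, z}.
FOLLOW(Q): in R::=Q, the suffix after Q is empty, so FOLLOW(Q) ⊇ FOLLOW(R) = {$, x, z}. Thus FOLLOW(Q) = {$, x, z}.
FOLLOW(R'): in Q::=R P P R', the suffix after R' is empty, so FOLLOW(R') ⊇ FOLLOW(Q) = {$, x, z}. Thus FOLLOW(R') = {$, x, z}.
FOLLOW(P): in Q::=R P P R' (occurrence 1), P is followed by P R' with FIRST {λ, x, z}; in Q::=R P P R' (occurrence 1), the suffix after P is nullable, so FOLLOW(P) ⊇ FOLLOW(Q) = {$, x, z}; in Q::=R P P R' (occurrence 2), P is followed by R' with FIRST {λ, x, z}; in Q::=R P P R' (occurrence 2), the suffix after P is nullable, so FOLLOW(P) ⊇ FOLLOW(Q) = {$, x, z}; in R'::=P, the suffix after P is empty, so FOLLOW(P) ⊇ FOLLOW(R') = {$, x, z}. Thus FOLLOW(P) = {$, x, z}.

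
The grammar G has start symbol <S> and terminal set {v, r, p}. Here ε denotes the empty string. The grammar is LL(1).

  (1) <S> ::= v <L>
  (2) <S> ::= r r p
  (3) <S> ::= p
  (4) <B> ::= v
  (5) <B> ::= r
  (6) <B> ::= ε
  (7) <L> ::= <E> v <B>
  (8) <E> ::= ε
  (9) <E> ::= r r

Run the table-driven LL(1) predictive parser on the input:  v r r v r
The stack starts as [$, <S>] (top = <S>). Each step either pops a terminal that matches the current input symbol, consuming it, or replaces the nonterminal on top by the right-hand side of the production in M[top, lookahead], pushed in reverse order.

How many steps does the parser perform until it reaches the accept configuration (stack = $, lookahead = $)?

step 1: stack=$ <S>  input=v r r v r $  — expand <S> ::= v <L>
step 2: stack=$ <L> v  input=v r r v r $  — match v
step 3: stack=$ <L>  input=r r v r $  — expand <L> ::= <E> v <B>
step 4: stack=$ <B> v <E>  input=r r v r $  — expand <E> ::= r r
step 5: stack=$ <B> v r r  input=r r v r $  — match r
step 6: stack=$ <B> v r  input=r v r $  — match r
step 7: stack=$ <B> v  input=v r $  — match v
step 8: stack=$ <B>  input=r $  — expand <B> ::= r
step 9: stack=$ r  input=r $  — match r
Accept reached after 9 steps.

9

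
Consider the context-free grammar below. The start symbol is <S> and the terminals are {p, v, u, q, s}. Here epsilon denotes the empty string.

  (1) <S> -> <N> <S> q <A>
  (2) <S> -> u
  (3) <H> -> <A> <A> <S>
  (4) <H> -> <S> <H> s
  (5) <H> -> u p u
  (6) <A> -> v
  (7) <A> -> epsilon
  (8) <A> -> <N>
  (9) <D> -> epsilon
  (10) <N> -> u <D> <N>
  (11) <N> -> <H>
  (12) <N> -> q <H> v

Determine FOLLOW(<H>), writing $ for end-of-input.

{$, q, s, u, v}

FIRST(<D>) = {epsilon}
FIRST(<S>) = {q, u, v}  (via <N> <S> q <A>)
FIRST(<H>) = {q, u, v}  (via <A> <A> <S>, <S> <H> s)
FIRST(<N>) = {q, u, v}  (via <H>)
FIRST(<A>) = {epsilon, q, u, v}  (via <N>)
FOLLOW(<S>) includes $ since <S> is the start symbol.
FOLLOW(<D>): in <N>->u <D> <N>, <D> is followed by <N> with FIRST {q, u, v}. Thus FOLLOW(<D>) = {q, u, v}.
FOLLOW(<S>): in <S>-><N> <S> q <A>, <S> is followed by q <A> with FIRST {q}; in <H>-><A> <A> <S>, the suffix after <S> is empty, so FOLLOW(<S>) ⊇ FOLLOW(<H>) = {$, q, s, u, v}; in <H>-><S> <H> s, <S> is followed by <H> s with FIRST {q, u, v}. Thus FOLLOW(<S>) = {$, q, s, u, v}.
FOLLOW(<A>): in <S>-><N> <S> q <A>, the suffix after <A> is empty, so FOLLOW(<A>) ⊇ FOLLOW(<S>) = {$, q, s, u, v}; in <H>-><A> <A> <S> (occurrence 1), <A> is followed by <A> <S> with FIRST {q, u, v}; in <H>-><A> <A> <S> (occurrence 2), <A> is followed by <S> with FIRST {q, u, v}. Thus FOLLOW(<A>) = {$, q, s, u, v}.
FOLLOW(<N>): in <S>-><N> <S> q <A>, <N> is followed by <S> q <A> with FIRST {q, u, v}; in <A>-><N>, the suffix after <N> is empty, so FOLLOW(<N>) ⊇ FOLLOW(<A>) = {$, q, s, u, v}; in <N>->u <D> <N>, the suffix after <N> is empty (adds nothing new). Thus FOLLOW(<N>) = {$, q, s, u, v}.
FOLLOW(<H>): in <H>-><S> <H> s, <H> is followed by s with FIRST {s}; in <N>-><H>, the suffix after <H> is empty, so FOLLOW(<H>) ⊇ FOLLOW(<N>) = {$, q, s, u, v}; in <N>->q <H> v, <H> is followed by v with FIRST {v}. Thus FOLLOW(<H>) = {$, q, s, u, v}.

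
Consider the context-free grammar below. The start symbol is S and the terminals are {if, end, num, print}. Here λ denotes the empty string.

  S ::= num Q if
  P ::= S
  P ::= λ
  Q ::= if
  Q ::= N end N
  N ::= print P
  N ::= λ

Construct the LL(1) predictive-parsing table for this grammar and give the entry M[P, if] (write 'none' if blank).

P ::= λ

FIRST(S) = {num}
FIRST(N) = {λ, print}
FIRST(P) = {λ, num}  (via S)
FIRST(Q) = {end, if, print}  (via N end N)
FOLLOW(S) includes $ since S is the start symbol.
FOLLOW(N): in Q::=N end N (occurrence 1), N is followed by end N with FIRST {end}; in Q::=N end N (occurrence 2), the suffix after N is empty, so FOLLOW(N) ⊇ FOLLOW(Q) = {if}. Thus FOLLOW(N) = {end, if}.
FOLLOW(P): in N::=print P, the suffix after P is empty, so FOLLOW(P) ⊇ FOLLOW(N) = {end, if}. Thus FOLLOW(P) = {end, if}.
For P ::= S: FIRST(S) = {num}, so it goes in M[P, t] for t ∈ {num}.
For P ::= λ: FIRST(λ) = {λ}, so it goes in M[P, t] for t ∈ {}; since λ ∈ FIRST, also for every t ∈ FOLLOW(P) = {end, if}.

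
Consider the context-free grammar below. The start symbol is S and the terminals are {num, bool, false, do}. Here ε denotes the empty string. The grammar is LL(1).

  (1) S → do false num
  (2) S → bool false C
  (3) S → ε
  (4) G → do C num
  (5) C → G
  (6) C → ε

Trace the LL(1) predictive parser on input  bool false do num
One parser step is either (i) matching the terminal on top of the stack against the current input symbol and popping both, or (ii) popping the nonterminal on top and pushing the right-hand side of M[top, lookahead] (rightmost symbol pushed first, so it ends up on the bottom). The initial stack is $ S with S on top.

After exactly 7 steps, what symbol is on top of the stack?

     Stack           Input                Action
  1  $ S             bool false do num $  expand S → bool false C
  2  $ C false bool  bool false do num $  match bool
  3  $ C false       false do num $       match false
  4  $ C             do num $             expand C → G
  5  $ G             do num $             expand G → do C num
  6  $ num C do      do num $             match do
  7  $ num C         num $                expand C → ε
Stack after step 7: $ num (top = num).

num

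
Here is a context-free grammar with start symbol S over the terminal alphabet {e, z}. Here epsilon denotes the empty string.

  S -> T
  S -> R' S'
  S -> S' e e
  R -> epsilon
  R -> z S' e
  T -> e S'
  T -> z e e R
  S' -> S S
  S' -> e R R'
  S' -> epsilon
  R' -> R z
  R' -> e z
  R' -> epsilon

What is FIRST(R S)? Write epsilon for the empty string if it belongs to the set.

{epsilon, e, z}

FIRST(R): from R->epsilon we get {epsilon}; from R->z S' e we get {z}. So FIRST(R) = {epsilon, z}.
FIRST(T): from T->e S' we get {e}; from T->z e e R we get {z}. So FIRST(T) = {e, z}.
FIRST(R'): from R'->R z we get {z}; from R'->e z we get {e}; from R'->epsilon we get {epsilon}. So FIRST(R') = {epsilon, e, z}.
FIRST(S): from S->T we get {e, z}; from S->R' S' we get {epsilon, e, z}; from S->S' e e we get {e, z}. So FIRST(S) = {epsilon, e, z}.
FIRST(S'): from S'->S S we get {epsilon, e, z}; from S'->e R R' we get {e}; from S'->epsilon we get {epsilon}. So FIRST(S') = {epsilon, e, z}.
FIRST(R S): take FIRST of each symbol in turn, carrying on past any symbol whose FIRST contains epsilon; result {epsilon, e, z}.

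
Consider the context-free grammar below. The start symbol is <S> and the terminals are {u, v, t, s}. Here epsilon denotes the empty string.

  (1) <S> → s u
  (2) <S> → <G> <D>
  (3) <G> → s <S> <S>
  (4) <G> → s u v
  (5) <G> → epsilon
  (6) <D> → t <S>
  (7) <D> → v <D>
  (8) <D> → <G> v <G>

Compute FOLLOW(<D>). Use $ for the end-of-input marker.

FIRST(<G>): from <G>→s <S> <S> we get {s}; from <G>→s u v we get {s}; from <G>→epsilon we get {epsilon}. So FIRST(<G>) = {epsilon, s}.
FIRST(<D>): from <D>→t <S> we get {t}; from <D>→v <D> we get {v}; from <D>→<G> v <G> we get {s, v}. So FIRST(<D>) = {s, t, v}.
FIRST(<S>): from <S>→s u we get {s}; from <S>→<G> <D> we get {s, t, v}. So FIRST(<S>) = {s, t, v}.
FOLLOW(<S>) includes $ since <S> is the start symbol.
FOLLOW(<S>): in <G>→s <S> <S> (occurrence 1), <S> is followed by <S> with FIRST {s, t, v}; in <G>→s <S> <S> (occurrence 2), the suffix after <S> is empty, so FOLLOW(<S>) ⊇ FOLLOW(<G>) = {$, s, t, v}; in <D>→t <S>, the suffix after <S> is empty, so FOLLOW(<S>) ⊇ FOLLOW(<D>) = {$, s, t, v}. Thus FOLLOW(<S>) = {$, s, t, v}.
FOLLOW(<D>): in <S>→<G> <D>, the suffix after <D> is empty, so FOLLOW(<D>) ⊇ FOLLOW(<S>) = {$, s, t, v}; in <D>→v <D>, the suffix after <D> is empty (adds nothing new). Thus FOLLOW(<D>) = {$, s, t, v}.
FOLLOW(<G>): in <S>→<G> <D>, <G> is followed by <D> with FIRST {s, t, v}; in <D>→<G> v <G> (occurrence 1), <G> is followed by v <G> with FIRST {v}; in <D>→<G> v <G> (occurrence 2), the suffix after <G> is empty, so FOLLOW(<G>) ⊇ FOLLOW(<D>) = {$, s, t, v}. Thus FOLLOW(<G>) = {$, s, t, v}.

{$, s, t, v}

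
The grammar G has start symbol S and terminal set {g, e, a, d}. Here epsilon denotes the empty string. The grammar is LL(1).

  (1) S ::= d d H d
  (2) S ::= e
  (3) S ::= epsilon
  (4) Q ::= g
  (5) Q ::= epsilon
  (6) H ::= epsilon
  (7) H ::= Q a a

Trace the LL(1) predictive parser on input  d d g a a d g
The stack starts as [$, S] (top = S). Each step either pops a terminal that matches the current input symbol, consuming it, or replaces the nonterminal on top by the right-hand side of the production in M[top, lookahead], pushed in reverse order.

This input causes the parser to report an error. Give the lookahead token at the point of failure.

g

step 1: stack=$ S  input=d d g a a d g $  — expand S ::= d d H d
step 2: stack=$ d H d d  input=d d g a a d g $  — match d
step 3: stack=$ d H d  input=d g a a d g $  — match d
step 4: stack=$ d H  input=g a a d g $  — expand H ::= Q a a
step 5: stack=$ d a a Q  input=g a a d g $  — expand Q ::= g
step 6: stack=$ d a a g  input=g a a d g $  — match g
step 7: stack=$ d a a  input=a a d g $  — match a
step 8: stack=$ d a  input=a d g $  — match a
step 9: stack=$ d  input=d g $  — match d
step 10: stack=$  input=g $  — error: stack empty but input remains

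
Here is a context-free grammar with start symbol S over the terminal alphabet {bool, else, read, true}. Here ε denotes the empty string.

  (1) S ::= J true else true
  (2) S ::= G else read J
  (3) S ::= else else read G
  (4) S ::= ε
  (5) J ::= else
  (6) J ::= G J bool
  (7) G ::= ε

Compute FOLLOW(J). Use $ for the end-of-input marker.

FIRST(G) = {ε}
FIRST(J) = {else}  (via G J bool)
FIRST(S) = {ε, else}  (via J true else true, G else read J)
FOLLOW(S) includes $ since S is the start symbol.
FOLLOW(S): S appears on no right-hand side. Thus FOLLOW(S) = {$}.
FOLLOW(J): in S::=J true else true, J is followed by true else true with FIRST {true}; in S::=G else read J, the suffix after J is empty, so FOLLOW(J) ⊇ FOLLOW(S) = {$}; in J::=G J bool, J is followed by bool with FIRST {bool}. Thus FOLLOW(J) = {$, bool, true}.
FOLLOW(G): in S::=G else read J, G is followed by else read J with FIRST {else}; in S::=else else read G, the suffix after G is empty, so FOLLOW(G) ⊇ FOLLOW(S) = {$}; in J::=G J bool, G is followed by J bool with FIRST {else}. Thus FOLLOW(G) = {$, else}.

{$, bool, true}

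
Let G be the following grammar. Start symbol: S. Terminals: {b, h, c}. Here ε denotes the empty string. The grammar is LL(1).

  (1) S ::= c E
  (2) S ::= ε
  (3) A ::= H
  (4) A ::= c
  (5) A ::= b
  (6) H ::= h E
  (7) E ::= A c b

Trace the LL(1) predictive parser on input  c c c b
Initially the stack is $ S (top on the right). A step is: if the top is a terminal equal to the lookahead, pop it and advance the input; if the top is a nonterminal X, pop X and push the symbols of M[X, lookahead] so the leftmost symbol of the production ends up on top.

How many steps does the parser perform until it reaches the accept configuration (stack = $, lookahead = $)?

     Stack    Input      Action
  1  $ S      c c c b $  expand S ::= c E
  2  $ E c    c c c b $  match c
  3  $ E      c c b $    expand E ::= A c b
  4  $ b c A  c c b $    expand A ::= c
  5  $ b c c  c c b $    match c
  6  $ b c    c b $      match c
  7  $ b      b $        match b
Accept reached after 7 steps.

7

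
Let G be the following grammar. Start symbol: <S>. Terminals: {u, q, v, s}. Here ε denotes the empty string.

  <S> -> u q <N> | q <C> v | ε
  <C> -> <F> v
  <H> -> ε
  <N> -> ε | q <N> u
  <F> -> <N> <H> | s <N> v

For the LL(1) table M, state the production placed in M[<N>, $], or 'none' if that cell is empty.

FIRST(<S>): from <S>->u q <N> we get {u}; from <S>->q <C> v we get {q}; from <S>->ε we get {ε}. So FIRST(<S>) = {ε, q, u}.
FIRST(<H>): from <H>->ε we get {ε}. So FIRST(<H>) = {ε}.
FIRST(<N>): from <N>->ε we get {ε}; from <N>->q <N> u we get {q}. So FIRST(<N>) = {ε, q}.
FIRST(<F>): from <F>-><N> <H> we get {ε, q}; from <F>->s <N> v we get {s}. So FIRST(<F>) = {ε, q, s}.
FIRST(<C>): from <C>-><F> v we get {q, s, v}. So FIRST(<C>) = {q, s, v}.
FOLLOW(<S>) includes $ since <S> is the start symbol.
FOLLOW(<S>): <S> appears on no right-hand side. Thus FOLLOW(<S>) = {$}.
FOLLOW(<F>): in <C>-><F> v, <F> is followed by v with FIRST {v}. Thus FOLLOW(<F>) = {v}.
FOLLOW(<N>): in <S>->u q <N>, the suffix after <N> is empty, so FOLLOW(<N>) ⊇ FOLLOW(<S>) = {$}; in <N>->q <N> u, <N> is followed by u with FIRST {u}; in <F>-><N> <H>, <N> is followed by <H> with FIRST {ε}; in <F>-><N> <H>, the suffix after <N> is nullable, so FOLLOW(<N>) ⊇ FOLLOW(<F>) = {v}; in <F>->s <N> v, <N> is followed by v with FIRST {v}. Thus FOLLOW(<N>) = {$, u, v}.
For <N> -> ε: FIRST(ε) = {ε}, so it goes in M[<N>, t] for t ∈ {}; since ε ∈ FIRST, also for every t ∈ FOLLOW(<N>) = {$, u, v}.
For <N> -> q <N> u: FIRST(q <N> u) = {q}, so it goes in M[<N>, t] for t ∈ {q}.

<N> -> ε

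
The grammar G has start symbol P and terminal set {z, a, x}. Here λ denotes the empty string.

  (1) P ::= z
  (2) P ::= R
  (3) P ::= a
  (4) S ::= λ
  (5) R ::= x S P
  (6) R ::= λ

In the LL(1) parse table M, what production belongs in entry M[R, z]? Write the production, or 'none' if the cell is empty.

FIRST(S): from S::=λ we get {λ}. So FIRST(S) = {λ}.
FIRST(R): from R::=x S P we get {x}; from R::=λ we get {λ}. So FIRST(R) = {λ, x}.
FIRST(P): from P::=z we get {z}; from P::=R we get {λ, x}; from P::=a we get {a}. So FIRST(P) = {λ, a, x, z}.
FOLLOW(P) includes $ since P is the start symbol.
FOLLOW(P): in R::=x S P, the suffix after P is empty, so FOLLOW(P) ⊇ FOLLOW(R) = {$}. Thus FOLLOW(P) = {$}.
FOLLOW(R): in P::=R, the suffix after R is empty, so FOLLOW(R) ⊇ FOLLOW(P) = {$}. Thus FOLLOW(R) = {$}.
For R ::= x S P: FIRST(x S P) = {x}, so it goes in M[R, t] for t ∈ {x}.
For R ::= λ: FIRST(λ) = {λ}, so it goes in M[R, t] for t ∈ {}; since λ ∈ FIRST, also for every t ∈ FOLLOW(R) = {$}.
None of these place a production in M[R, z].

none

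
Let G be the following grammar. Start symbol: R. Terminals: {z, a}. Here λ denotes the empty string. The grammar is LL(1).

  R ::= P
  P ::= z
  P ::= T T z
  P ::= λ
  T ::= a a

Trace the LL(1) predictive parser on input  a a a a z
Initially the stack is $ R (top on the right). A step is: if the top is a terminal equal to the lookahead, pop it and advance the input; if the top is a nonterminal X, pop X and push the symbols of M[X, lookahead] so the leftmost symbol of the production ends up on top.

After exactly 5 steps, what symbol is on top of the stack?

step 1: stack=$ R  input=a a a a z $  — expand R ::= P
step 2: stack=$ P  input=a a a a z $  — expand P ::= T T z
step 3: stack=$ z T T  input=a a a a z $  — expand T ::= a a
step 4: stack=$ z T a a  input=a a a a z $  — match a
step 5: stack=$ z T a  input=a a a z $  — match a
Stack after step 5: $ z T (top = T).

T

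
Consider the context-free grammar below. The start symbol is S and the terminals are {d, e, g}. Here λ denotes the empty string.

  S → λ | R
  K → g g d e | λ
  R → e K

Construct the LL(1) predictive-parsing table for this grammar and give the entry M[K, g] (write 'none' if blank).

K → g g d e

FIRST(K): from K→g g d e we get {g}; from K→λ we get {λ}. So FIRST(K) = {λ, g}.
FIRST(R): from R→e K we get {e}. So FIRST(R) = {e}.
FIRST(S): from S→λ we get {λ}; from S→R we get {e}. So FIRST(S) = {λ, e}.
FOLLOW(S) includes $ since S is the start symbol.
FOLLOW(R): in S→R, the suffix after R is empty, so FOLLOW(R) ⊇ FOLLOW(S) = {$}. Thus FOLLOW(R) = {$}.
FOLLOW(K): in R→e K, the suffix after K is empty, so FOLLOW(K) ⊇ FOLLOW(R) = {$}. Thus FOLLOW(K) = {$}.
For K → g g d e: FIRST(g g d e) = {g}, so it goes in M[K, t] for t ∈ {g}.
For K → λ: FIRST(λ) = {λ}, so it goes in M[K, t] for t ∈ {}; since λ ∈ FIRST, also for every t ∈ FOLLOW(K) = {$}.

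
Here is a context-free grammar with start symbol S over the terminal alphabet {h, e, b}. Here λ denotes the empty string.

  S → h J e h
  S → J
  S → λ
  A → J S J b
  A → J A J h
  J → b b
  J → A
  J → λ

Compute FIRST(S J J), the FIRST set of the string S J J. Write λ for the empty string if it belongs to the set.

FIRST(S) = {λ, b, h}  (via J)
FIRST(A) = {b, h}  (via J S J b, J A J h)
FIRST(J) = {λ, b, h}  (via A)
FIRST(S J J): take FIRST of each symbol in turn, carrying on past any symbol whose FIRST contains λ; result {λ, b, h}.

{λ, b, h}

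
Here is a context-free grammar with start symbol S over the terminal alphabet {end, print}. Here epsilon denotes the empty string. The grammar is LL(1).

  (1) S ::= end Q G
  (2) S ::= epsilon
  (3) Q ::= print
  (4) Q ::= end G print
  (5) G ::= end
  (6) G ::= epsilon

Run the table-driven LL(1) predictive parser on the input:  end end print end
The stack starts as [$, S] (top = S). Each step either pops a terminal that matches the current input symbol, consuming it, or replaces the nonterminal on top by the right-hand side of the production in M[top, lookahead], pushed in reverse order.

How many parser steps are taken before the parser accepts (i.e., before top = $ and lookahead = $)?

step 1: stack=$ S  input=end end print end $  — expand S ::= end Q G
step 2: stack=$ G Q end  input=end end print end $  — match end
step 3: stack=$ G Q  input=end print end $  — expand Q ::= end G print
step 4: stack=$ G print G end  input=end print end $  — match end
step 5: stack=$ G print G  input=print end $  — expand G ::= epsilon
step 6: stack=$ G print  input=print end $  — match print
step 7: stack=$ G  input=end $  — expand G ::= end
step 8: stack=$ end  input=end $  — match end
Accept reached after 8 steps.

8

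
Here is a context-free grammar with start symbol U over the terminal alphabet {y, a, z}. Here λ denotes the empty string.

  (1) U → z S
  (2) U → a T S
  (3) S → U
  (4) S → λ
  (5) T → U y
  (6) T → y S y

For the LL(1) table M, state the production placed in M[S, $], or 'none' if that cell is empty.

S → λ

FIRST(U): from U→z S we get {z}; from U→a T S we get {a}. So FIRST(U) = {a, z}.
FIRST(S): from S→U we get {a, z}; from S→λ we get {λ}. So FIRST(S) = {λ, a, z}.
FIRST(T): from T→U y we get {a, z}; from T→y S y we get {y}. So FIRST(T) = {a, y, z}.
FOLLOW(U) includes $ since U is the start symbol.
FOLLOW(U): in S→U, the suffix after U is empty, so FOLLOW(U) ⊇ FOLLOW(S) = {$, y}; in T→U y, U is followed by y with FIRST {y}. Thus FOLLOW(U) = {$, y}.
FOLLOW(S): in U→z S, the suffix after S is empty, so FOLLOW(S) ⊇ FOLLOW(U) = {$, y}; in U→a T S, the suffix after S is empty, so FOLLOW(S) ⊇ FOLLOW(U) = {$, y}; in T→y S y, S is followed by y with FIRST {y}. Thus FOLLOW(S) = {$, y}.
For S → U: FIRST(U) = {a, z}, so it goes in M[S, t] for t ∈ {a, z}.
For S → λ: FIRST(λ) = {λ}, so it goes in M[S, t] for t ∈ {}; since λ ∈ FIRST, also for every t ∈ FOLLOW(S) = {$, y}.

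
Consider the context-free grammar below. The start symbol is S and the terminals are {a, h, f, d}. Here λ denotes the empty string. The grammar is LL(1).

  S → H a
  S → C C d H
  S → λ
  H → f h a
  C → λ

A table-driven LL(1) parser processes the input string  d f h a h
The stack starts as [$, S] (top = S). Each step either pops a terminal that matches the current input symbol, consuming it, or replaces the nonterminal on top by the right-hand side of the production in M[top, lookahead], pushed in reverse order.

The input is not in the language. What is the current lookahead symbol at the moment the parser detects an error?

h

     Stack      Input        Action
  1  $ S        d f h a h $  expand S → C C d H
  2  $ H d C C  d f h a h $  expand C → λ
  3  $ H d C    d f h a h $  expand C → λ
  4  $ H d      d f h a h $  match d
  5  $ H        f h a h $    expand H → f h a
  6  $ a h f    f h a h $    match f
  7  $ a h      h a h $      match h
  8  $ a        a h $        match a
  9  $          h $          error: stack empty but input remains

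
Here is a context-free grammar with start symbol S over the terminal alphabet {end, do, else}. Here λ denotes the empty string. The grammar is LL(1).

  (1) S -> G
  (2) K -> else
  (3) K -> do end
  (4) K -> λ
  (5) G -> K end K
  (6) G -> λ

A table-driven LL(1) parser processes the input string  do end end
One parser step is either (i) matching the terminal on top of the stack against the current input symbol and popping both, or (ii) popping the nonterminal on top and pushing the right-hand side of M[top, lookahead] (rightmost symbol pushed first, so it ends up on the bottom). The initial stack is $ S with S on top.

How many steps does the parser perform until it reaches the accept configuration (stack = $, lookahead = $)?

7

     Stack           Input         Action
  1  $ S             do end end $  expand S -> G
  2  $ G             do end end $  expand G -> K end K
  3  $ K end K       do end end $  expand K -> do end
  4  $ K end end do  do end end $  match do
  5  $ K end end     end end $     match end
  6  $ K end         end $         match end
  7  $ K             $             expand K -> λ
Accept reached after 7 steps.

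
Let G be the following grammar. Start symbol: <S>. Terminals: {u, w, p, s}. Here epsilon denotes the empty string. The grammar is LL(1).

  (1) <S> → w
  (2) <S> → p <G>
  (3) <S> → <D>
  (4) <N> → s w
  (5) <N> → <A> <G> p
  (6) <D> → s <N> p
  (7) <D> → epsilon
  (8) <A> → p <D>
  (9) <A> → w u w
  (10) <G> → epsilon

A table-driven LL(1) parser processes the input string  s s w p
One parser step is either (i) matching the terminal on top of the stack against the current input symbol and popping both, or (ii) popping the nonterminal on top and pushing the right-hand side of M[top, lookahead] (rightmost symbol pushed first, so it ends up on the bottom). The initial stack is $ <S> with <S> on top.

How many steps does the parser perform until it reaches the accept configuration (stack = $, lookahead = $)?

     Stack      Input      Action
  1  $ <S>      s s w p $  expand <S> → <D>
  2  $ <D>      s s w p $  expand <D> → s <N> p
  3  $ p <N> s  s s w p $  match s
  4  $ p <N>    s w p $    expand <N> → s w
  5  $ p w s    s w p $    match s
  6  $ p w      w p $      match w
  7  $ p        p $        match p
Accept reached after 7 steps.

7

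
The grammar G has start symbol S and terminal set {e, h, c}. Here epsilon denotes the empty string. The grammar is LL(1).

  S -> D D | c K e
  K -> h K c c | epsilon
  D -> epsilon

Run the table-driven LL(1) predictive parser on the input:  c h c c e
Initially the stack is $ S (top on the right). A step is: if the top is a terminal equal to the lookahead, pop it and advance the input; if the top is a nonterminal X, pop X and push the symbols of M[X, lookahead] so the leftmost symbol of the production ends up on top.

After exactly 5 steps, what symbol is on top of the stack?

c

step 1: stack=$ S  input=c h c c e $  — expand S -> c K e
step 2: stack=$ e K c  input=c h c c e $  — match c
step 3: stack=$ e K  input=h c c e $  — expand K -> h K c c
step 4: stack=$ e c c K h  input=h c c e $  — match h
step 5: stack=$ e c c K  input=c c e $  — expand K -> epsilon
Stack after step 5: $ e c c (top = c).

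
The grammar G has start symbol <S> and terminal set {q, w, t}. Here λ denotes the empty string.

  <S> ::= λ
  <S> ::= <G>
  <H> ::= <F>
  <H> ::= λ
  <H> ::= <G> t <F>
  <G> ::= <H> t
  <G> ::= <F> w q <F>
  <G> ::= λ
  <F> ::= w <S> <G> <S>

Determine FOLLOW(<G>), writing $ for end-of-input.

FIRST(<F>): from <F>::=w <S> <G> <S> we get {w}. So FIRST(<F>) = {w}.
FIRST(<S>): from <S>::=λ we get {λ}; from <S>::=<G> we get {λ, t, w}. So FIRST(<S>) = {λ, t, w}.
FIRST(<H>): from <H>::=<F> we get {w}; from <H>::=λ we get {λ}; from <H>::=<G> t <F> we get {t, w}. So FIRST(<H>) = {λ, t, w}.
FIRST(<G>): from <G>::=<H> t we get {t, w}; from <G>::=<F> w q <F> we get {w}; from <G>::=λ we get {λ}. So FIRST(<G>) = {λ, t, w}.
FOLLOW(<S>) includes $ since <S> is the start symbol.
FOLLOW(<H>): in <G>::=<H> t, <H> is followed by t with FIRST {t}. Thus FOLLOW(<H>) = {t}.
FOLLOW(<S>): in <F>::=w <S> <G> <S> (occurrence 1), <S> is followed by <G> <S> with FIRST {λ, t, w}; in <F>::=w <S> <G> <S> (occurrence 1), the suffix after <S> is nullable, so FOLLOW(<S>) ⊇ FOLLOW(<F>) = {$, t, w}; in <F>::=w <S> <G> <S> (occurrence 2), the suffix after <S> is empty, so FOLLOW(<S>) ⊇ FOLLOW(<F>) = {$, t, w}. Thus FOLLOW(<S>) = {$, t, w}.
FOLLOW(<G>): in <S>::=<G>, the suffix after <G> is empty, so FOLLOW(<G>) ⊇ FOLLOW(<S>) = {$, t, w}; in <H>::=<G> t <F>, <G> is followed by t <F> with FIRST {t}; in <F>::=w <S> <G> <S>, <G> is followed by <S> with FIRST {λ, t, w}; in <F>::=w <S> <G> <S>, the suffix after <G> is nullable, so FOLLOW(<G>) ⊇ FOLLOW(<F>) = {$, t, w}. Thus FOLLOW(<G>) = {$, t, w}.
FOLLOW(<F>): in <H>::=<F>, the suffix after <F> is empty, so FOLLOW(<F>) ⊇ FOLLOW(<H>) = {t}; in <H>::=<G> t <F>, the suffix after <F> is empty, so FOLLOW(<F>) ⊇ FOLLOW(<H>) = {t}; in <G>::=<F> w q <F> (occurrence 1), <F> is followed by w q <F> with FIRST {w}; in <G>::=<F> w q <F> (occurrence 2), the suffix after <F> is empty, so FOLLOW(<F>) ⊇ FOLLOW(<G>) = {$, t, w}. Thus FOLLOW(<F>) = {$, t, w}.

{$, t, w}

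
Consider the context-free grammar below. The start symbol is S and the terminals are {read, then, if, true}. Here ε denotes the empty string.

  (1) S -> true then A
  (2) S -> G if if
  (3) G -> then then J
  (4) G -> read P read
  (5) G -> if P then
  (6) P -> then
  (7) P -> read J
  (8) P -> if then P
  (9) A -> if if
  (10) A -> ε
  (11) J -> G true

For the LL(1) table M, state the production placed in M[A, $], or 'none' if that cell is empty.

A -> ε

FIRST(G) = {if, read, then}
FIRST(P) = {if, read, then}
FIRST(A) = {ε, if}
FIRST(S) = {if, read, then, true}  (via G if if)
FIRST(J) = {if, read, then}  (via G true)
FOLLOW(S) includes $ since S is the start symbol.
FOLLOW(S): S appears on no right-hand side. Thus FOLLOW(S) = {$}.
FOLLOW(A): in S->true then A, the suffix after A is empty, so FOLLOW(A) ⊇ FOLLOW(S) = {$}. Thus FOLLOW(A) = {$}.
For A -> if if: FIRST(if if) = {if}, so it goes in M[A, t] for t ∈ {if}.
For A -> ε: FIRST(ε) = {ε}, so it goes in M[A, t] for t ∈ {}; since ε ∈ FIRST, also for every t ∈ FOLLOW(A) = {$}.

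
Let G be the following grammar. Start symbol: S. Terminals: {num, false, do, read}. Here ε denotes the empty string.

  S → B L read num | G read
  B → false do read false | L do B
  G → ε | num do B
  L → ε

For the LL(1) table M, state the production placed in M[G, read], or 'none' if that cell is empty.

G → ε

FIRST(G): from G→ε we get {ε}; from G→num do B we get {num}. So FIRST(G) = {ε, num}.
FIRST(L): from L→ε we get {ε}. So FIRST(L) = {ε}.
FIRST(B): from B→false do read false we get {false}; from B→L do B we get {do}. So FIRST(B) = {do, false}.
FIRST(S): from S→B L read num we get {do, false}; from S→G read we get {num, read}. So FIRST(S) = {do, false, num, read}.
FOLLOW(S) includes $ since S is the start symbol.
FOLLOW(G): in S→G read, G is followed by read with FIRST {read}. Thus FOLLOW(G) = {read}.
For G → ε: FIRST(ε) = {ε}, so it goes in M[G, t] for t ∈ {}; since ε ∈ FIRST, also for every t ∈ FOLLOW(G) = {read}.
For G → num do B: FIRST(num do B) = {num}, so it goes in M[G, t] for t ∈ {num}.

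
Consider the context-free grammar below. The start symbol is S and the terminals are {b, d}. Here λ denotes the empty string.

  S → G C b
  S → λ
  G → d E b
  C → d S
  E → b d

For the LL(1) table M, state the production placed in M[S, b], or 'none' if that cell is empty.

FIRST(G): from G→d E b we get {d}. So FIRST(G) = {d}.
FIRST(C): from C→d S we get {d}. So FIRST(C) = {d}.
FIRST(E): from E→b d we get {b}. So FIRST(E) = {b}.
FIRST(S): from S→G C b we get {d}; from S→λ we get {λ}. So FIRST(S) = {λ, d}.
FOLLOW(S) includes $ since S is the start symbol.
FOLLOW(C): in S→G C b, C is followed by b with FIRST {b}. Thus FOLLOW(C) = {b}.
FOLLOW(S): in C→d S, the suffix after S is empty, so FOLLOW(S) ⊇ FOLLOW(C) = {b}. Thus FOLLOW(S) = {$, b}.
For S → G C b: FIRST(G C b) = {d}, so it goes in M[S, t] for t ∈ {d}.
For S → λ: FIRST(λ) = {λ}, so it goes in M[S, t] for t ∈ {}; since λ ∈ FIRST, also for every t ∈ FOLLOW(S) = {$, b}.

S → λ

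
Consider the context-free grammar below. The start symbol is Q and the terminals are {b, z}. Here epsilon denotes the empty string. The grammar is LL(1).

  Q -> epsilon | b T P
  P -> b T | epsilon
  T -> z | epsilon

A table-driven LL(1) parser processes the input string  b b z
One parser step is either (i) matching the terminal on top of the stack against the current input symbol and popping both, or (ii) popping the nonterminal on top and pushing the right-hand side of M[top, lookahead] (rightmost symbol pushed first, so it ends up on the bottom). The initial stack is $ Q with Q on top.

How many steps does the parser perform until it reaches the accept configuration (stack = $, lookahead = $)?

step 1: stack=$ Q  input=b b z $  — expand Q -> b T P
step 2: stack=$ P T b  input=b b z $  — match b
step 3: stack=$ P T  input=b z $  — expand T -> epsilon
step 4: stack=$ P  input=b z $  — expand P -> b T
step 5: stack=$ T b  input=b z $  — match b
step 6: stack=$ T  input=z $  — expand T -> z
step 7: stack=$ z  input=z $  — match z
Accept reached after 7 steps.

7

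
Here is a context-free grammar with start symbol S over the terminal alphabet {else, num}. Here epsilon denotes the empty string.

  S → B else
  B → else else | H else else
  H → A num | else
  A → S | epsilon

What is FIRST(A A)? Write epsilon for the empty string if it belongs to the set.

FIRST(S) = {else, num}  (via B else)
FIRST(A) = {epsilon, else, num}  (via S)
FIRST(H) = {else, num}  (via A num)
FIRST(B) = {else, num}  (via H else else)
FIRST(A A): take FIRST of each symbol in turn, carrying on past any symbol whose FIRST contains epsilon; result {epsilon, else, num}.

{epsilon, else, num}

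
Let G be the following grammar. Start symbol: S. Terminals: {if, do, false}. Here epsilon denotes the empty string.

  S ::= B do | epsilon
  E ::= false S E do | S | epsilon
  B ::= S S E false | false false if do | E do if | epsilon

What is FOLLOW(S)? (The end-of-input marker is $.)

{$, do, false}

FIRST(S): from S::=B do we get {do, false}; from S::=epsilon we get {epsilon}. So FIRST(S) = {epsilon, do, false}.
FIRST(E): from E::=false S E do we get {false}; from E::=S we get {epsilon, do, false}; from E::=epsilon we get {epsilon}. So FIRST(E) = {epsilon, do, false}.
FIRST(B): from B::=S S E false we get {do, false}; from B::=false false if do we get {false}; from B::=E do if we get {do, false}; from B::=epsilon we get {epsilon}. So FIRST(B) = {epsilon, do, false}.
FOLLOW(S) includes $ since S is the start symbol.
FOLLOW(E): in E::=false S E do, E is followed by do with FIRST {do}; in B::=S S E false, E is followed by false with FIRST {false}; in B::=E do if, E is followed by do if with FIRST {do}. Thus FOLLOW(E) = {do, false}.
FOLLOW(S): in E::=false S E do, S is followed by E do with FIRST {do, false}; in E::=S, the suffix after S is empty, so FOLLOW(S) ⊇ FOLLOW(E) = {do, false}; in B::=S S E false (occurrence 1), S is followed by S E false with FIRST {do, false}; in B::=S S E false (occurrence 2), S is followed by E false with FIRST {do, false}. Thus FOLLOW(S) = {$, do, false}.
FOLLOW(B): in S::=B do, B is followed by do with FIRST {do}. Thus FOLLOW(B) = {do}.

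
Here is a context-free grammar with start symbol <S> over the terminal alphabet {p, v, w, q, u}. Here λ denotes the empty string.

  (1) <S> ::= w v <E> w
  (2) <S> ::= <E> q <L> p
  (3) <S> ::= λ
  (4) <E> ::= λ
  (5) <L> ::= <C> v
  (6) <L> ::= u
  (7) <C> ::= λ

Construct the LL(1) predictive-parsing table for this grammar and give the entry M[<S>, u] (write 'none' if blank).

FIRST(<E>) = {λ}
FIRST(<C>) = {λ}
FIRST(<S>) = {λ, q, w}  (via <E> q <L> p)
FIRST(<L>) = {u, v}  (via <C> v)
FOLLOW(<S>) includes $ since <S> is the start symbol.
FOLLOW(<S>): <S> appears on no right-hand side. Thus FOLLOW(<S>) = {$}.
For <S> ::= w v <E> w: FIRST(w v <E> w) = {w}, so it goes in M[<S>, t] for t ∈ {w}.
For <S> ::= <E> q <L> p: FIRST(<E> q <L> p) = {q}, so it goes in M[<S>, t] for t ∈ {q}.
For <S> ::= λ: FIRST(λ) = {λ}, so it goes in M[<S>, t] for t ∈ {}; since λ ∈ FIRST, also for every t ∈ FOLLOW(<S>) = {$}.
None of these place a production in M[<S>, u].

none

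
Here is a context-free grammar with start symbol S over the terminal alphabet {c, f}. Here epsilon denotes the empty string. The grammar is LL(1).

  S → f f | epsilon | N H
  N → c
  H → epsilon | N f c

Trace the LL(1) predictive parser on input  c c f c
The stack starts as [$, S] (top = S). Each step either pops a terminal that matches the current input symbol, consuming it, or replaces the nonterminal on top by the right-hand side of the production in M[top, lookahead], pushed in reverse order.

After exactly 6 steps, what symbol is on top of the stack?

step 1: stack=$ S  input=c c f c $  — expand S → N H
step 2: stack=$ H N  input=c c f c $  — expand N → c
step 3: stack=$ H c  input=c c f c $  — match c
step 4: stack=$ H  input=c f c $  — expand H → N f c
step 5: stack=$ c f N  input=c f c $  — expand N → c
step 6: stack=$ c f c  input=c f c $  — match c
Stack after step 6: $ c f (top = f).

f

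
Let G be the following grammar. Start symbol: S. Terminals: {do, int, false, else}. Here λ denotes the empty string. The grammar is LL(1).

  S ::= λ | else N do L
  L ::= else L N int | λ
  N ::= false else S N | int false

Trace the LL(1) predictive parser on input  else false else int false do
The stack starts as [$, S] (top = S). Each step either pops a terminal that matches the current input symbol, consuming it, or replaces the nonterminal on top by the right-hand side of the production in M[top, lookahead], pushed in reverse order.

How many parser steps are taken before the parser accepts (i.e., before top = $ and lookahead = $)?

      Stack                  Input                           Action
   1  $ S                    else false else int false do $  expand S ::= else N do L
   2  $ L do N else          else false else int false do $  match else
   3  $ L do N               false else int false do $       expand N ::= false else S N
   4  $ L do N S else false  false else int false do $       match false
   5  $ L do N S else        else int false do $             match else
   6  $ L do N S             int false do $                  expand S ::= λ
   7  $ L do N               int false do $                  expand N ::= int false
   8  $ L do false int       int false do $                  match int
   9  $ L do false           false do $                      match false
  10  $ L do                 do $                            match do
  11  $ L                    $                               expand L ::= λ
Accept reached after 11 steps.

11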